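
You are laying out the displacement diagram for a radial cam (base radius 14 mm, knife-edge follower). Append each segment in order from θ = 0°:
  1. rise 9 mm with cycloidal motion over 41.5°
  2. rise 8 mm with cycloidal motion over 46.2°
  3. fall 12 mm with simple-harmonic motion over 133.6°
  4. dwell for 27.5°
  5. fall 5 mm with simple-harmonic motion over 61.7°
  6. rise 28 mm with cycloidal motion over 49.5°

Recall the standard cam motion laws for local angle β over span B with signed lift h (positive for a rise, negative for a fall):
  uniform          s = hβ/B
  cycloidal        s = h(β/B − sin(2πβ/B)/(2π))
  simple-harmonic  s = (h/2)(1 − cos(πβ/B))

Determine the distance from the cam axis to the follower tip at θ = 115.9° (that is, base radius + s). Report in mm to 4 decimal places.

seg 1 [0°–41.5°] cycloidal, h=9: full span → s += 9 → s = 9.0000
seg 2 [41.5°–87.7°] cycloidal, h=8: full span → s += 8 → s = 17.0000
seg 3 [87.7°–221.3°] simple-harmonic, h=-12: θ=115.9° here. β=28.2, B=133.6. -12/2·(1 − cos(π·0.2111)) = -1.2715 → s = 15.7285
radial distance = base radius + s = 14 + 15.7285 = 29.7285

29.7285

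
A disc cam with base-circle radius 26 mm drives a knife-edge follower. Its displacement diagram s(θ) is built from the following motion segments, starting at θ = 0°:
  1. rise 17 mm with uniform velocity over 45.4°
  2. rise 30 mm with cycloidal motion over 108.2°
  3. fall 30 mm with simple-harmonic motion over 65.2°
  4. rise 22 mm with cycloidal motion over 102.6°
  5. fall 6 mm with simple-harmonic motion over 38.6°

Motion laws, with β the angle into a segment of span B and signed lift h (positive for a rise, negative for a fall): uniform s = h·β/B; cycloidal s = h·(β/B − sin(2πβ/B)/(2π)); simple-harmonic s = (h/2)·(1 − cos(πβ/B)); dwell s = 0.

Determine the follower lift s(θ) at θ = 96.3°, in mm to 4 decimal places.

seg 1 [0°–45.4°] uniform, h=17: full span → s += 17 → s = 17.0000
seg 2 [45.4°–153.6°] cycloidal, h=30: θ=96.3° here. β=50.9, B=108.2. 30·(0.4704 − sin(2π·0.4704)/(2π)) = 13.2306 → s = 30.2306

30.2306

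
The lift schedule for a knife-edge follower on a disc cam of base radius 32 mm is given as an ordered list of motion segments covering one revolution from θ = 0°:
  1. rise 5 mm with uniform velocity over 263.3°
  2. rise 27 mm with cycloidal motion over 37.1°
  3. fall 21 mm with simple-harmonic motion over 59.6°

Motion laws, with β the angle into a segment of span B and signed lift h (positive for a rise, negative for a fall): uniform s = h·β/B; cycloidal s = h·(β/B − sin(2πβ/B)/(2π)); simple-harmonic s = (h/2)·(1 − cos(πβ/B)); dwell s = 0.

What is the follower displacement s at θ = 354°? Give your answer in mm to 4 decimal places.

seg 1 [0°–263.3°] uniform, h=5: full span → s += 5 → s = 5.0000
seg 2 [263.3°–300.4°] cycloidal, h=27: full span → s += 27 → s = 32.0000
seg 3 [300.4°–360°] simple-harmonic, h=-21: θ=354° here. β=53.6, B=59.6. -21/2·(1 − cos(π·0.8993)) = -20.4792 → s = 11.5208

11.5208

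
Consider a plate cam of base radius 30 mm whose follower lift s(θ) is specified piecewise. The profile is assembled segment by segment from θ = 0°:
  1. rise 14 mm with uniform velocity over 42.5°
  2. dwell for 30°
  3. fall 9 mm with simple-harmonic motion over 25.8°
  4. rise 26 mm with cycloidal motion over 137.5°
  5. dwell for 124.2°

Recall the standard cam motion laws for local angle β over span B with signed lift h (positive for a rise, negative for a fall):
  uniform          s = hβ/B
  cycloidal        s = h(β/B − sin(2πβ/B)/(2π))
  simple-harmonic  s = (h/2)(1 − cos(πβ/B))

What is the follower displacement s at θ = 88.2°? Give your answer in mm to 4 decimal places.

seg 1 [0°–42.5°] uniform, h=14: full span → s += 14 → s = 14.0000
seg 2 [42.5°–72.5°] dwell: s stays 14.0000
seg 3 [72.5°–98.3°] simple-harmonic, h=-9: θ=88.2° here. β=15.7, B=25.8. -9/2·(1 − cos(π·0.6085)) = -6.0047 → s = 7.9953

7.9953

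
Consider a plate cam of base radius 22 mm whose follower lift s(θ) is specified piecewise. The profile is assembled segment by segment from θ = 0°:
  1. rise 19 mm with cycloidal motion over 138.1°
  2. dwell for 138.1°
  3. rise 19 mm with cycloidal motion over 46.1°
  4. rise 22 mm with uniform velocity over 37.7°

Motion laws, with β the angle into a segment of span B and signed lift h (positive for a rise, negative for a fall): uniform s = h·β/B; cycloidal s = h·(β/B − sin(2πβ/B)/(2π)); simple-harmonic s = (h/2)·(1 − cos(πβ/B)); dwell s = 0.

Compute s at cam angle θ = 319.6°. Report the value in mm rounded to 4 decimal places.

seg 1 [0°–138.1°] cycloidal, h=19: full span → s += 19 → s = 19.0000
seg 2 [138.1°–276.2°] dwell: s stays 19.0000
seg 3 [276.2°–322.3°] cycloidal, h=19: θ=319.6° here. β=43.4, B=46.1. 19·(0.9414 − sin(2π·0.9414)/(2π)) = 18.9751 → s = 37.9751

37.9751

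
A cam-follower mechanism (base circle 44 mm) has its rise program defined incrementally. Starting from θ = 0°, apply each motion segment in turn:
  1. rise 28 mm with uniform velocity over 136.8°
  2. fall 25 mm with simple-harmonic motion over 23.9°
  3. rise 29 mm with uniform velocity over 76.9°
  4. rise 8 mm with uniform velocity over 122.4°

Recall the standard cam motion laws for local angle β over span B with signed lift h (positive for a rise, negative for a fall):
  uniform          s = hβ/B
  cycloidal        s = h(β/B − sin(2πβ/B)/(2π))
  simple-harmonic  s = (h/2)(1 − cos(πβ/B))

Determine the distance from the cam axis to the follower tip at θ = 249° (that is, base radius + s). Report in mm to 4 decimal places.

seg 1 [0°–136.8°] uniform, h=28: full span → s += 28 → s = 28.0000
seg 2 [136.8°–160.7°] simple-harmonic, h=-25: full span → s += -25 → s = 3.0000
seg 3 [160.7°–237.6°] uniform, h=29: full span → s += 29 → s = 32.0000
seg 4 [237.6°–360°] uniform, h=8: θ=249° here. β=11.4, B=122.4. 8·11.4/122.4 = 0.7451 → s = 32.7451
radial distance = base radius + s = 44 + 32.7451 = 76.7451

76.7451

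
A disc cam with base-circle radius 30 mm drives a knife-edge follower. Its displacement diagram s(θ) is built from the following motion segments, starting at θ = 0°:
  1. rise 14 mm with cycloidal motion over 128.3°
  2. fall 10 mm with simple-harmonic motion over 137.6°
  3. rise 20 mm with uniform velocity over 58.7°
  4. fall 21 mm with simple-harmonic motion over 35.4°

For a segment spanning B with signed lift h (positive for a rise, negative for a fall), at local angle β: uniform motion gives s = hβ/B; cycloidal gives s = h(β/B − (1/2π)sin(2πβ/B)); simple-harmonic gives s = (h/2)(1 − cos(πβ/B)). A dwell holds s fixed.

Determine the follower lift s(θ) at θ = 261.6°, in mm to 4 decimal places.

seg 1 [0°–128.3°] cycloidal, h=14: full span → s += 14 → s = 14.0000
seg 2 [128.3°–265.9°] simple-harmonic, h=-10: θ=261.6° here. β=133.3, B=137.6. -10/2·(1 − cos(π·0.9688)) = -9.9759 → s = 4.0241

4.0241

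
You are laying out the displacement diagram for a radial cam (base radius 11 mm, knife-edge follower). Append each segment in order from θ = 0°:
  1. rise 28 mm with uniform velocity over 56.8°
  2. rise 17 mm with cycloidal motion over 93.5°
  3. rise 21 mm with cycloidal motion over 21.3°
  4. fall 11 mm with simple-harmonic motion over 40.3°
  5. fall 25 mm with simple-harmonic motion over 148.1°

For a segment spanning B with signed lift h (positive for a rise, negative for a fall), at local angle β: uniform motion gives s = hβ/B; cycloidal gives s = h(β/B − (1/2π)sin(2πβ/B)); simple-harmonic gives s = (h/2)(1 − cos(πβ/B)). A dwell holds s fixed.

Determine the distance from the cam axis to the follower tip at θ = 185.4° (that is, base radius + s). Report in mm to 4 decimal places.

seg 1 [0°–56.8°] uniform, h=28: full span → s += 28 → s = 28.0000
seg 2 [56.8°–150.3°] cycloidal, h=17: full span → s += 17 → s = 45.0000
seg 3 [150.3°–171.6°] cycloidal, h=21: full span → s += 21 → s = 66.0000
seg 4 [171.6°–211.9°] simple-harmonic, h=-11: θ=185.4° here. β=13.8, B=40.3. -11/2·(1 − cos(π·0.3424)) = -2.8873 → s = 63.1127
radial distance = base radius + s = 11 + 63.1127 = 74.1127

74.1127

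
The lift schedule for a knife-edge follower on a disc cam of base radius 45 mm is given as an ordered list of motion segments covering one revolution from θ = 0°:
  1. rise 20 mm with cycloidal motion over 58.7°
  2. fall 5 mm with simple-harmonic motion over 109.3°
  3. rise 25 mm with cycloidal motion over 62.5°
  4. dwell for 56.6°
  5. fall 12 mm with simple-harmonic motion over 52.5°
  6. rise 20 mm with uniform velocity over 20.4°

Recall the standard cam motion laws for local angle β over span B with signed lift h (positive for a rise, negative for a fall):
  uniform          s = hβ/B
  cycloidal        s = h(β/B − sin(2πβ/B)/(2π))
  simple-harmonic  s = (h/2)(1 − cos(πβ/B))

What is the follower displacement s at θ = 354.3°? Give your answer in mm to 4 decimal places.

seg 1 [0°–58.7°] cycloidal, h=20: full span → s += 20 → s = 20.0000
seg 2 [58.7°–168°] simple-harmonic, h=-5: full span → s += -5 → s = 15.0000
seg 3 [168°–230.5°] cycloidal, h=25: full span → s += 25 → s = 40.0000
seg 4 [230.5°–287.1°] dwell: s stays 40.0000
seg 5 [287.1°–339.6°] simple-harmonic, h=-12: full span → s += -12 → s = 28.0000
seg 6 [339.6°–360°] uniform, h=20: θ=354.3° here. β=14.7, B=20.4. 20·14.7/20.4 = 14.4118 → s = 42.4118

42.4118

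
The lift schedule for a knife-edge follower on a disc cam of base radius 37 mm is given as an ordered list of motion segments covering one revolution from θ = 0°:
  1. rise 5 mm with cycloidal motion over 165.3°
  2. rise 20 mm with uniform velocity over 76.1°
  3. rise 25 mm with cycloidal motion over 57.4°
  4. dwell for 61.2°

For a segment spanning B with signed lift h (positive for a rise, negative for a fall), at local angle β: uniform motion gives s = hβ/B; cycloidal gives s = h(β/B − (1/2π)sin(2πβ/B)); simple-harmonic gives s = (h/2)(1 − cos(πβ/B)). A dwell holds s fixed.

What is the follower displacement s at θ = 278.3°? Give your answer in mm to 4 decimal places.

seg 1 [0°–165.3°] cycloidal, h=5: full span → s += 5 → s = 5.0000
seg 2 [165.3°–241.4°] uniform, h=20: full span → s += 20 → s = 25.0000
seg 3 [241.4°–298.8°] cycloidal, h=25: θ=278.3° here. β=36.9, B=57.4. 25·(0.6429 − sin(2π·0.6429)/(2π)) = 19.1822 → s = 44.1822

44.1822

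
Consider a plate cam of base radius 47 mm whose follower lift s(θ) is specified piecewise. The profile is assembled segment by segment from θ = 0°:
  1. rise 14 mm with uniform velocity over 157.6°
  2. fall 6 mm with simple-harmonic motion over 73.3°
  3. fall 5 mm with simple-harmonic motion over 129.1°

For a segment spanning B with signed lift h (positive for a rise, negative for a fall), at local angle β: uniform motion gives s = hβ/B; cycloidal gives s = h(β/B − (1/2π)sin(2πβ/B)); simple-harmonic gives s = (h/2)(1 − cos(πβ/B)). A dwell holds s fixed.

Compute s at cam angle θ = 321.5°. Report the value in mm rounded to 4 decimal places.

seg 1 [0°–157.6°] uniform, h=14: full span → s += 14 → s = 14.0000
seg 2 [157.6°–230.9°] simple-harmonic, h=-6: full span → s += -6 → s = 8.0000
seg 3 [230.9°–360°] simple-harmonic, h=-5: θ=321.5° here. β=90.6, B=129.1. -5/2·(1 − cos(π·0.7018)) = -3.9808 → s = 4.0192

4.0192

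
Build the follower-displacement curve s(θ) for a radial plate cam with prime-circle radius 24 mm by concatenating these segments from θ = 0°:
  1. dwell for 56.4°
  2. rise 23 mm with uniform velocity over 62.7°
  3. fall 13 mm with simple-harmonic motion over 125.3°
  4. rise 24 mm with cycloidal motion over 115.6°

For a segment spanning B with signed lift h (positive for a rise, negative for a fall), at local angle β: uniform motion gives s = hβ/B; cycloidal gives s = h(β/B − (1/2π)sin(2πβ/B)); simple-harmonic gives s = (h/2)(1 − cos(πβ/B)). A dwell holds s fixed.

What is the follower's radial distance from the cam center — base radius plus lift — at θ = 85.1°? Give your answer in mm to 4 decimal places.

seg 1 [0°–56.4°] dwell: s stays 0.0000
seg 2 [56.4°–119.1°] uniform, h=23: θ=85.1° here. β=28.7, B=62.7. 23·28.7/62.7 = 10.5279 → s = 10.5279
radial distance = base radius + s = 24 + 10.5279 = 34.5279

34.5279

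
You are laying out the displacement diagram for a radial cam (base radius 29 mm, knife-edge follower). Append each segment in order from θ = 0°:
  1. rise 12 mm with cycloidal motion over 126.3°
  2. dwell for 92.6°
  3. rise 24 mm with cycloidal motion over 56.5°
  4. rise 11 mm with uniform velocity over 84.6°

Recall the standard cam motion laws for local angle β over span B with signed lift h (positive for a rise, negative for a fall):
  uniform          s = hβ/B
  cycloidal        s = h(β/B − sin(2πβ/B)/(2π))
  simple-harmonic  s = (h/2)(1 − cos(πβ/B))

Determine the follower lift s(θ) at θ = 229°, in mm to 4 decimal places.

seg 1 [0°–126.3°] cycloidal, h=12: full span → s += 12 → s = 12.0000
seg 2 [126.3°–218.9°] dwell: s stays 12.0000
seg 3 [218.9°–275.4°] cycloidal, h=24: θ=229° here. β=10.1, B=56.5. 24·(0.1788 − sin(2π·0.1788)/(2π)) = 0.8468 → s = 12.8468

12.8468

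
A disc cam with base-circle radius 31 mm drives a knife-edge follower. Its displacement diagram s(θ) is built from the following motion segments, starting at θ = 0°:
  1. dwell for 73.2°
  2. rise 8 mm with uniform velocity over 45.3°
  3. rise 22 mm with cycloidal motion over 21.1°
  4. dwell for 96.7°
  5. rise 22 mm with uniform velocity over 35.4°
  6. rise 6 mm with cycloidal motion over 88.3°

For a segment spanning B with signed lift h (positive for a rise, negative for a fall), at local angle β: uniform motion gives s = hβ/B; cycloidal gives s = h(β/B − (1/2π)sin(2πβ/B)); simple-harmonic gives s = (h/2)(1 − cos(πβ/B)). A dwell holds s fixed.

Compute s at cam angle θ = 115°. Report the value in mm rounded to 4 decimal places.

seg 1 [0°–73.2°] dwell: s stays 0.0000
seg 2 [73.2°–118.5°] uniform, h=8: θ=115° here. β=41.8, B=45.3. 8·41.8/45.3 = 7.3819 → s = 7.3819

7.3819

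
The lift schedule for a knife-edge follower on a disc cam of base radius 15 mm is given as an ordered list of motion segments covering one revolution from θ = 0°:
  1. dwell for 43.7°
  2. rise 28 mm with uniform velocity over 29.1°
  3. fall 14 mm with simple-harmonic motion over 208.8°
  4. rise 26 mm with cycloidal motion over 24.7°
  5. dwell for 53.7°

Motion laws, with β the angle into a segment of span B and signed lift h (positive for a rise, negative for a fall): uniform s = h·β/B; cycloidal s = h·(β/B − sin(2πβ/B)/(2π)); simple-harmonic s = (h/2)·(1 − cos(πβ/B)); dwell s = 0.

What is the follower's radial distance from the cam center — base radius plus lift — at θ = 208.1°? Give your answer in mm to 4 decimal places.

seg 1 [0°–43.7°] dwell: s stays 0.0000
seg 2 [43.7°–72.8°] uniform, h=28: full span → s += 28 → s = 28.0000
seg 3 [72.8°–281.6°] simple-harmonic, h=-14: θ=208.1° here. β=135.3, B=208.8. -14/2·(1 − cos(π·0.6480)) = -10.1385 → s = 17.8615
radial distance = base radius + s = 15 + 17.8615 = 32.8615

32.8615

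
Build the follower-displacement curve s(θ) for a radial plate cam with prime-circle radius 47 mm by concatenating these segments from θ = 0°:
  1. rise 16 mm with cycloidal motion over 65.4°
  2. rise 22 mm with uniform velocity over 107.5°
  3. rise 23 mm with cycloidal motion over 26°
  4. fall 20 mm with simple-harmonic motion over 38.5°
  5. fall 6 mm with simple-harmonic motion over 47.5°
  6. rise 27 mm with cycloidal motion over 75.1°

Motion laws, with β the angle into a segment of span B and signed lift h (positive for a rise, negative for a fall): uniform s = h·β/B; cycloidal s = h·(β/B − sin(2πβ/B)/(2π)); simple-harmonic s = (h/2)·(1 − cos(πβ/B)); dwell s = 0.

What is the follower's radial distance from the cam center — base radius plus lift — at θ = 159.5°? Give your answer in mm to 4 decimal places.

seg 1 [0°–65.4°] cycloidal, h=16: full span → s += 16 → s = 16.0000
seg 2 [65.4°–172.9°] uniform, h=22: θ=159.5° here. β=94.1, B=107.5. 22·94.1/107.5 = 19.2577 → s = 35.2577
radial distance = base radius + s = 47 + 35.2577 = 82.2577

82.2577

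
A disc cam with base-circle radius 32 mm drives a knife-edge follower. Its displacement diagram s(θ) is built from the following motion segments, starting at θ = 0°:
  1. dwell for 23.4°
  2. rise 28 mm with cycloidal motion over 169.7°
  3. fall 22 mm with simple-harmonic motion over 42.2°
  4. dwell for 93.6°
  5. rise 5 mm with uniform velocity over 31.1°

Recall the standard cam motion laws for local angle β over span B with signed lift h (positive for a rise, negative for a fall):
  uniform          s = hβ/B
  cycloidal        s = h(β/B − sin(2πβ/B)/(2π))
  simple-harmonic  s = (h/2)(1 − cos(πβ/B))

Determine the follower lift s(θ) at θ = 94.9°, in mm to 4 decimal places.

seg 1 [0°–23.4°] dwell: s stays 0.0000
seg 2 [23.4°–193.1°] cycloidal, h=28: θ=94.9° here. β=71.5, B=169.7. 28·(0.4213 − sin(2π·0.4213)/(2π)) = 9.6832 → s = 9.6832

9.6832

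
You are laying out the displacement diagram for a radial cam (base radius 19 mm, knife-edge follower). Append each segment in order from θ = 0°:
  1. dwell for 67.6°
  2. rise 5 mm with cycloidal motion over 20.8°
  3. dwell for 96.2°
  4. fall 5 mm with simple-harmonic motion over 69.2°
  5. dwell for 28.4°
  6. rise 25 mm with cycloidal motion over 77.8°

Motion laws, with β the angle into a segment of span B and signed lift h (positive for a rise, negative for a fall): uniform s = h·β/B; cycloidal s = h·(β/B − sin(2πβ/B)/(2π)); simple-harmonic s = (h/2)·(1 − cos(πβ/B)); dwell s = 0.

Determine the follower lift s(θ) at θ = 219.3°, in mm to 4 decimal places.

seg 1 [0°–67.6°] dwell: s stays 0.0000
seg 2 [67.6°–88.4°] cycloidal, h=5: full span → s += 5 → s = 5.0000
seg 3 [88.4°–184.6°] dwell: s stays 5.0000
seg 4 [184.6°–253.8°] simple-harmonic, h=-5: θ=219.3° here. β=34.7, B=69.2. -5/2·(1 − cos(π·0.5014)) = -2.5113 → s = 2.4887

2.4887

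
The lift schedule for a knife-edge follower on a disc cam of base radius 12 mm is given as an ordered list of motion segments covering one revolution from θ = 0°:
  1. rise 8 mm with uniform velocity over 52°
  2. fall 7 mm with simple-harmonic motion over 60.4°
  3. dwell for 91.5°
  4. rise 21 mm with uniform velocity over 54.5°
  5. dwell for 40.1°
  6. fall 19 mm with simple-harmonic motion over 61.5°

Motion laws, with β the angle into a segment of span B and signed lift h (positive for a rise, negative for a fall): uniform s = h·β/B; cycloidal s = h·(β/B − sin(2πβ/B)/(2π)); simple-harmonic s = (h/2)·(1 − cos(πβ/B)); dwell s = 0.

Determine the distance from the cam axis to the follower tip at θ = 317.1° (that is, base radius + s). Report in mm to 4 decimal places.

seg 1 [0°–52°] uniform, h=8: full span → s += 8 → s = 8.0000
seg 2 [52°–112.4°] simple-harmonic, h=-7: full span → s += -7 → s = 1.0000
seg 3 [112.4°–203.9°] dwell: s stays 1.0000
seg 4 [203.9°–258.4°] uniform, h=21: full span → s += 21 → s = 22.0000
seg 5 [258.4°–298.5°] dwell: s stays 22.0000
seg 6 [298.5°–360°] simple-harmonic, h=-19: θ=317.1° here. β=18.6, B=61.5. -19/2·(1 − cos(π·0.3024)) = -3.9751 → s = 18.0249
radial distance = base radius + s = 12 + 18.0249 = 30.0249

30.0249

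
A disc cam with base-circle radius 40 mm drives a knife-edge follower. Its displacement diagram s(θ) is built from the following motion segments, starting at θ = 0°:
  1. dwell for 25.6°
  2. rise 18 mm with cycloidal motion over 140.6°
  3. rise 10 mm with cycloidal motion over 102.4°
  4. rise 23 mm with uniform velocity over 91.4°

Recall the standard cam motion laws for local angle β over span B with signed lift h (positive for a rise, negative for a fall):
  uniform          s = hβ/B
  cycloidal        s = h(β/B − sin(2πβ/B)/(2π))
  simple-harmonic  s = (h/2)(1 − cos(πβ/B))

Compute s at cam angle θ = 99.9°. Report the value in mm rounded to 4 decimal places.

seg 1 [0°–25.6°] dwell: s stays 0.0000
seg 2 [25.6°–166.2°] cycloidal, h=18: θ=99.9° here. β=74.3, B=140.6. 18·(0.5284 − sin(2π·0.5284)/(2π)) = 10.0215 → s = 10.0215

10.0215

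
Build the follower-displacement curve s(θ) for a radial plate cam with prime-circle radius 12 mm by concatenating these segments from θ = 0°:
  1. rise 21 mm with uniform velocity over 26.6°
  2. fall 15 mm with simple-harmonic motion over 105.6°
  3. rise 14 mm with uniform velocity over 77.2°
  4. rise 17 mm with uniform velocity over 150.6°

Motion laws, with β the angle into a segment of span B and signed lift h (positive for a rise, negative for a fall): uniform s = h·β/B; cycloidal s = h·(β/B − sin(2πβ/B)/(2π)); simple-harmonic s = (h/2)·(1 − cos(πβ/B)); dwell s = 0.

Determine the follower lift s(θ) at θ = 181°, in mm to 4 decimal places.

seg 1 [0°–26.6°] uniform, h=21: full span → s += 21 → s = 21.0000
seg 2 [26.6°–132.2°] simple-harmonic, h=-15: full span → s += -15 → s = 6.0000
seg 3 [132.2°–209.4°] uniform, h=14: θ=181° here. β=48.8, B=77.2. 14·48.8/77.2 = 8.8497 → s = 14.8497

14.8497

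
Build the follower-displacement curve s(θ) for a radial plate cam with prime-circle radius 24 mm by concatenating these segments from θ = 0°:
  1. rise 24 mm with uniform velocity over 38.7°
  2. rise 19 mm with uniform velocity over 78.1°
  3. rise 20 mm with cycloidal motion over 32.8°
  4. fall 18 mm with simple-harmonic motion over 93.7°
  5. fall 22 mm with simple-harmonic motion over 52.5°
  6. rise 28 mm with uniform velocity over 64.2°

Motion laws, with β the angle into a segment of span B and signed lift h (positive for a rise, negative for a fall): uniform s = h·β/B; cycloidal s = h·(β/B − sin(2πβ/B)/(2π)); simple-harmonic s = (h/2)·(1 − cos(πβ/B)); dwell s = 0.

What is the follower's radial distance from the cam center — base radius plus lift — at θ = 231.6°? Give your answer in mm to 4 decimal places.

seg 1 [0°–38.7°] uniform, h=24: full span → s += 24 → s = 24.0000
seg 2 [38.7°–116.8°] uniform, h=19: full span → s += 19 → s = 43.0000
seg 3 [116.8°–149.6°] cycloidal, h=20: full span → s += 20 → s = 63.0000
seg 4 [149.6°–243.3°] simple-harmonic, h=-18: θ=231.6° here. β=82, B=93.7. -18/2·(1 − cos(π·0.8751)) = -17.3164 → s = 45.6836
radial distance = base radius + s = 24 + 45.6836 = 69.6836

69.6836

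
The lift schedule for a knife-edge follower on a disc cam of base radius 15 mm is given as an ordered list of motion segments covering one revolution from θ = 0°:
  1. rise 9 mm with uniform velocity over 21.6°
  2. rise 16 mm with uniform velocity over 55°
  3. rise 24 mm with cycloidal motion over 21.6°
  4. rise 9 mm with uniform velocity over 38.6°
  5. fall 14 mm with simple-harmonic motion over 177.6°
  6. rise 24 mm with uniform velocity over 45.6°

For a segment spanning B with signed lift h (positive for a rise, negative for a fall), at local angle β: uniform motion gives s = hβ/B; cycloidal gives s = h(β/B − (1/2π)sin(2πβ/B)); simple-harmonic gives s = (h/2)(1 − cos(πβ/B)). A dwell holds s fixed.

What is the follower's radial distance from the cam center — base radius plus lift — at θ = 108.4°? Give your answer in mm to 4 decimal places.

seg 1 [0°–21.6°] uniform, h=9: full span → s += 9 → s = 9.0000
seg 2 [21.6°–76.6°] uniform, h=16: full span → s += 16 → s = 25.0000
seg 3 [76.6°–98.2°] cycloidal, h=24: full span → s += 24 → s = 49.0000
seg 4 [98.2°–136.8°] uniform, h=9: θ=108.4° here. β=10.2, B=38.6. 9·10.2/38.6 = 2.3782 → s = 51.3782
radial distance = base radius + s = 15 + 51.3782 = 66.3782

66.3782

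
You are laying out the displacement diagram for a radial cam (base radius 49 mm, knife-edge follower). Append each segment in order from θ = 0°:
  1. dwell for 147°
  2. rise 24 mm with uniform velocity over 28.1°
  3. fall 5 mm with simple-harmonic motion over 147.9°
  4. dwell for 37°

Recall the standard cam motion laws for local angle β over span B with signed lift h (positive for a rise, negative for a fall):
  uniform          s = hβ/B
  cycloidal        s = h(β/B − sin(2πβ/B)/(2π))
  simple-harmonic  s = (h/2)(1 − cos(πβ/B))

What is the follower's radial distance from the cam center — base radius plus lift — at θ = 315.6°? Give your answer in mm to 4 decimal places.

seg 1 [0°–147°] dwell: s stays 0.0000
seg 2 [147°–175.1°] uniform, h=24: full span → s += 24 → s = 24.0000
seg 3 [175.1°–323°] simple-harmonic, h=-5: θ=315.6° here. β=140.5, B=147.9. -5/2·(1 − cos(π·0.9500)) = -4.9692 → s = 19.0308
radial distance = base radius + s = 49 + 19.0308 = 68.0308

68.0308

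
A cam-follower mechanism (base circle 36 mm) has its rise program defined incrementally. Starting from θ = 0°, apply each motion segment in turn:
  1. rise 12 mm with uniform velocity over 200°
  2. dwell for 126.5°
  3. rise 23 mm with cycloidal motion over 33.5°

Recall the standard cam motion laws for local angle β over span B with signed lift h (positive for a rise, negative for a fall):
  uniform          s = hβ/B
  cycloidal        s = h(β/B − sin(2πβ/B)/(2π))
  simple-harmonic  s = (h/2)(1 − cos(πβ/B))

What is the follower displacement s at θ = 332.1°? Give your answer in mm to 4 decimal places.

seg 1 [0°–200°] uniform, h=12: full span → s += 12 → s = 12.0000
seg 2 [200°–326.5°] dwell: s stays 12.0000
seg 3 [326.5°–360°] cycloidal, h=23: θ=332.1° here. β=5.6, B=33.5. 23·(0.1672 − sin(2π·0.1672)/(2π)) = 0.6689 → s = 12.6689

12.6689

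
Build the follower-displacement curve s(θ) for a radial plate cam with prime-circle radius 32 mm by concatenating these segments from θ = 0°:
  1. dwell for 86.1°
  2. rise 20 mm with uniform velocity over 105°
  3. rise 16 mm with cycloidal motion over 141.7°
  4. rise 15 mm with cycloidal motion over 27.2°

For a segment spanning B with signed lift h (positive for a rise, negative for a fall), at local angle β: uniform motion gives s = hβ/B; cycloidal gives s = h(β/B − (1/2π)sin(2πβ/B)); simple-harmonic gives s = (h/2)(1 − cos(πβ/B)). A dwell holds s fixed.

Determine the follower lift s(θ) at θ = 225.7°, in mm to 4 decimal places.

seg 1 [0°–86.1°] dwell: s stays 0.0000
seg 2 [86.1°–191.1°] uniform, h=20: full span → s += 20 → s = 20.0000
seg 3 [191.1°–332.8°] cycloidal, h=16: θ=225.7° here. β=34.6, B=141.7. 16·(0.2442 − sin(2π·0.2442)/(2π)) = 1.3621 → s = 21.3621

21.3621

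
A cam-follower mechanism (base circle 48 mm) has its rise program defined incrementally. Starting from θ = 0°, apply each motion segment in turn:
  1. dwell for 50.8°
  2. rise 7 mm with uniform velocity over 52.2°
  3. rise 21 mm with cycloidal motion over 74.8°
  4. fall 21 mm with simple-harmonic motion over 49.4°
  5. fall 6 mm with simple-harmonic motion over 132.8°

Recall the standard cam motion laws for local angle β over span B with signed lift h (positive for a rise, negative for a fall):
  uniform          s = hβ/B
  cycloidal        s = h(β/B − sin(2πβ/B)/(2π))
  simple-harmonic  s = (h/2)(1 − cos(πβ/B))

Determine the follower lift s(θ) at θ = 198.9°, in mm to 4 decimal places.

seg 1 [0°–50.8°] dwell: s stays 0.0000
seg 2 [50.8°–103°] uniform, h=7: full span → s += 7 → s = 7.0000
seg 3 [103°–177.8°] cycloidal, h=21: full span → s += 21 → s = 28.0000
seg 4 [177.8°–227.2°] simple-harmonic, h=-21: θ=198.9° here. β=21.1, B=49.4. -21/2·(1 − cos(π·0.4271)) = -8.1171 → s = 19.8829

19.8829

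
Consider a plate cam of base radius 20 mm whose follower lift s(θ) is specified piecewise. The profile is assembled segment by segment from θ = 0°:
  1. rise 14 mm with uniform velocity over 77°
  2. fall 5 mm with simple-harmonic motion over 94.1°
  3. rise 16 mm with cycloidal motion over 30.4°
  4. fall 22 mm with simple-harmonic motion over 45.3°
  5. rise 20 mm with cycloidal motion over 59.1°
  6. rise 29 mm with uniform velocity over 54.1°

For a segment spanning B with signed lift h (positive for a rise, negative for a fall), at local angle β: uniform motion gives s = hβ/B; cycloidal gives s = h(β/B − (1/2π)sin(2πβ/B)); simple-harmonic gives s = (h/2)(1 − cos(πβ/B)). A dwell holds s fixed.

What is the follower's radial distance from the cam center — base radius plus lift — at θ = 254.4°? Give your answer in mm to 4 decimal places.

seg 1 [0°–77°] uniform, h=14: full span → s += 14 → s = 14.0000
seg 2 [77°–171.1°] simple-harmonic, h=-5: full span → s += -5 → s = 9.0000
seg 3 [171.1°–201.5°] cycloidal, h=16: full span → s += 16 → s = 25.0000
seg 4 [201.5°–246.8°] simple-harmonic, h=-22: full span → s += -22 → s = 3.0000
seg 5 [246.8°–305.9°] cycloidal, h=20: θ=254.4° here. β=7.6, B=59.1. 20·(0.1286 − sin(2π·0.1286)/(2π)) = 0.2709 → s = 3.2709
radial distance = base radius + s = 20 + 3.2709 = 23.2709

23.2709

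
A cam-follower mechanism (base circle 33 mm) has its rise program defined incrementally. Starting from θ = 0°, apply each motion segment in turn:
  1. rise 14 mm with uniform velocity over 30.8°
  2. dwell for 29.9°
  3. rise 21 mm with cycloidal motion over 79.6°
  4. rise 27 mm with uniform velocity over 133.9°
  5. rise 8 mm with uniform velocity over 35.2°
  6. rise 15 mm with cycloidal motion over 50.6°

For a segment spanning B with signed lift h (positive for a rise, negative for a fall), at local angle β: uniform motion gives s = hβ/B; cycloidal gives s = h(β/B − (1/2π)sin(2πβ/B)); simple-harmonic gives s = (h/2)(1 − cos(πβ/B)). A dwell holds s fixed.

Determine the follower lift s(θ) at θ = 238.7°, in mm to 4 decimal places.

seg 1 [0°–30.8°] uniform, h=14: full span → s += 14 → s = 14.0000
seg 2 [30.8°–60.7°] dwell: s stays 14.0000
seg 3 [60.7°–140.3°] cycloidal, h=21: full span → s += 21 → s = 35.0000
seg 4 [140.3°–274.2°] uniform, h=27: θ=238.7° here. β=98.4, B=133.9. 27·98.4/133.9 = 19.8417 → s = 54.8417

54.8417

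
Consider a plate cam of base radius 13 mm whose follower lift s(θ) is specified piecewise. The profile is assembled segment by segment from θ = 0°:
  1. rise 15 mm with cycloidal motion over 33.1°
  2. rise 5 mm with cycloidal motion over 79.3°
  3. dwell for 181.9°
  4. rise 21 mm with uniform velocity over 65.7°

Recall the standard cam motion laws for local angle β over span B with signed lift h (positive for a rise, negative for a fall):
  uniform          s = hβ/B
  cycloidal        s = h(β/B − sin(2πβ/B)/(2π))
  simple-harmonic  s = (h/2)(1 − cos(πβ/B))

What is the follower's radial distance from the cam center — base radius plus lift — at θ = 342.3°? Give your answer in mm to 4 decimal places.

seg 1 [0°–33.1°] cycloidal, h=15: full span → s += 15 → s = 15.0000
seg 2 [33.1°–112.4°] cycloidal, h=5: full span → s += 5 → s = 20.0000
seg 3 [112.4°–294.3°] dwell: s stays 20.0000
seg 4 [294.3°–360°] uniform, h=21: θ=342.3° here. β=48, B=65.7. 21·48/65.7 = 15.3425 → s = 35.3425
radial distance = base radius + s = 13 + 35.3425 = 48.3425

48.3425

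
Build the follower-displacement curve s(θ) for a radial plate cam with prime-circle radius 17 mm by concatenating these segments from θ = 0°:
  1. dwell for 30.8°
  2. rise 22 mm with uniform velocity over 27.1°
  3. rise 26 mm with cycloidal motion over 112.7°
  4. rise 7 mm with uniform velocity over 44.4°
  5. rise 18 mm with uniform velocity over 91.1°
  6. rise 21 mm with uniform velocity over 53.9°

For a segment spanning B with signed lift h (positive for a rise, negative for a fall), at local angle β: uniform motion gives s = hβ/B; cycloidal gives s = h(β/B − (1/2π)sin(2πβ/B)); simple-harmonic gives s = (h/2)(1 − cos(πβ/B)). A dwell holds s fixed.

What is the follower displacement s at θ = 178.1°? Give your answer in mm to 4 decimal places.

seg 1 [0°–30.8°] dwell: s stays 0.0000
seg 2 [30.8°–57.9°] uniform, h=22: full span → s += 22 → s = 22.0000
seg 3 [57.9°–170.6°] cycloidal, h=26: full span → s += 26 → s = 48.0000
seg 4 [170.6°–215°] uniform, h=7: θ=178.1° here. β=7.5, B=44.4. 7·7.5/44.4 = 1.1824 → s = 49.1824

49.1824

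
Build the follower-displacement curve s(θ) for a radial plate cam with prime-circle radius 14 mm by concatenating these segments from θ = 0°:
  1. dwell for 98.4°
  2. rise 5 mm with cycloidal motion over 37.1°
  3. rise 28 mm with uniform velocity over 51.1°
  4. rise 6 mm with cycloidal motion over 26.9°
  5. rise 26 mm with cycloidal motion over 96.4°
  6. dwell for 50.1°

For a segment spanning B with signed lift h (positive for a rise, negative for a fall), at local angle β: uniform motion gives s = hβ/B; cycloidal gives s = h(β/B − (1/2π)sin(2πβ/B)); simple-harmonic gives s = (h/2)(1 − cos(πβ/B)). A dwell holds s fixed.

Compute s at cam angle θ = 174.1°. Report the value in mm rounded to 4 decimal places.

seg 1 [0°–98.4°] dwell: s stays 0.0000
seg 2 [98.4°–135.5°] cycloidal, h=5: full span → s += 5 → s = 5.0000
seg 3 [135.5°–186.6°] uniform, h=28: θ=174.1° here. β=38.6, B=51.1. 28·38.6/51.1 = 21.1507 → s = 26.1507

26.1507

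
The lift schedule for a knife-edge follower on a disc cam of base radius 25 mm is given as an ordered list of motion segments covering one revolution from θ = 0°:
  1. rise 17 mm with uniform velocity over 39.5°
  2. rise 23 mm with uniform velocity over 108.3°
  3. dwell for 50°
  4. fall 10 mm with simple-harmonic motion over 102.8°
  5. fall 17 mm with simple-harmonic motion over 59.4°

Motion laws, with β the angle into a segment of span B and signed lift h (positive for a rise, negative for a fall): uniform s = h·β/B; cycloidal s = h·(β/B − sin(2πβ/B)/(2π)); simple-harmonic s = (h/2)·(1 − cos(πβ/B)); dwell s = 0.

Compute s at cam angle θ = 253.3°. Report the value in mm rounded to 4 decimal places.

seg 1 [0°–39.5°] uniform, h=17: full span → s += 17 → s = 17.0000
seg 2 [39.5°–147.8°] uniform, h=23: full span → s += 23 → s = 40.0000
seg 3 [147.8°–197.8°] dwell: s stays 40.0000
seg 4 [197.8°–300.6°] simple-harmonic, h=-10: θ=253.3° here. β=55.5, B=102.8. -10/2·(1 − cos(π·0.5399)) = -5.6248 → s = 34.3752

34.3752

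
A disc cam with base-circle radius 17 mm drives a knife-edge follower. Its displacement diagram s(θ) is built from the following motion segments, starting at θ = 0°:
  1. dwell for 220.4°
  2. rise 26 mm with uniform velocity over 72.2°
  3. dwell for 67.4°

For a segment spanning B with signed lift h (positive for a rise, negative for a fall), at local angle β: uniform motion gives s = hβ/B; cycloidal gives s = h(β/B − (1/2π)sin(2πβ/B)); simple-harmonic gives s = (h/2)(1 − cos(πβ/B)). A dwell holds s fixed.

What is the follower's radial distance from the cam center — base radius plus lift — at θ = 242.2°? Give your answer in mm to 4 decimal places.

seg 1 [0°–220.4°] dwell: s stays 0.0000
seg 2 [220.4°–292.6°] uniform, h=26: θ=242.2° here. β=21.8, B=72.2. 26·21.8/72.2 = 7.8504 → s = 7.8504
radial distance = base radius + s = 17 + 7.8504 = 24.8504

24.8504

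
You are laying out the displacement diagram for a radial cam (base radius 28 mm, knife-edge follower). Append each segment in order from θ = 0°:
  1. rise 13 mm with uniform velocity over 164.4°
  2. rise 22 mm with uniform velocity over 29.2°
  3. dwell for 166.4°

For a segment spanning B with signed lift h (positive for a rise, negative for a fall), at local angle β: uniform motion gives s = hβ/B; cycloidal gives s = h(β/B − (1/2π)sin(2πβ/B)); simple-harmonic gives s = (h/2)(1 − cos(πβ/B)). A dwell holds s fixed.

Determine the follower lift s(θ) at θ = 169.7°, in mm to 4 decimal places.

seg 1 [0°–164.4°] uniform, h=13: full span → s += 13 → s = 13.0000
seg 2 [164.4°–193.6°] uniform, h=22: θ=169.7° here. β=5.3, B=29.2. 22·5.3/29.2 = 3.9932 → s = 16.9932

16.9932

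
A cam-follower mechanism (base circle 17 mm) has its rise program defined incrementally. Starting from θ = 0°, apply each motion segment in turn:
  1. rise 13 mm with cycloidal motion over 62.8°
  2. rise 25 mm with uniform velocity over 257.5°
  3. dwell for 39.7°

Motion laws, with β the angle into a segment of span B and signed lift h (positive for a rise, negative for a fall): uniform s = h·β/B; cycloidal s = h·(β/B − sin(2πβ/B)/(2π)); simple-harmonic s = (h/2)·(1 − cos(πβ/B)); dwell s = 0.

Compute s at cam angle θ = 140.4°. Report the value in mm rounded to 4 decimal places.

seg 1 [0°–62.8°] cycloidal, h=13: full span → s += 13 → s = 13.0000
seg 2 [62.8°–320.3°] uniform, h=25: θ=140.4° here. β=77.6, B=257.5. 25·77.6/257.5 = 7.5340 → s = 20.5340

20.5340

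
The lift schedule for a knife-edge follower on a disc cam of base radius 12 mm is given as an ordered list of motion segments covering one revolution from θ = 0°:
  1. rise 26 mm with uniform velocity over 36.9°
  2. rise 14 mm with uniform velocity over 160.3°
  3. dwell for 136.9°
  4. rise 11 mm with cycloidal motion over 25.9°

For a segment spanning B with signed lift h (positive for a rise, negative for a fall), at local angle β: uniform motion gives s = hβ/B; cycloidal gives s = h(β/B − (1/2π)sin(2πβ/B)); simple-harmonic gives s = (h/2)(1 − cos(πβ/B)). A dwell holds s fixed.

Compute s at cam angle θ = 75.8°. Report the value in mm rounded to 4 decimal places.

seg 1 [0°–36.9°] uniform, h=26: full span → s += 26 → s = 26.0000
seg 2 [36.9°–197.2°] uniform, h=14: θ=75.8° here. β=38.9, B=160.3. 14·38.9/160.3 = 3.3974 → s = 29.3974

29.3974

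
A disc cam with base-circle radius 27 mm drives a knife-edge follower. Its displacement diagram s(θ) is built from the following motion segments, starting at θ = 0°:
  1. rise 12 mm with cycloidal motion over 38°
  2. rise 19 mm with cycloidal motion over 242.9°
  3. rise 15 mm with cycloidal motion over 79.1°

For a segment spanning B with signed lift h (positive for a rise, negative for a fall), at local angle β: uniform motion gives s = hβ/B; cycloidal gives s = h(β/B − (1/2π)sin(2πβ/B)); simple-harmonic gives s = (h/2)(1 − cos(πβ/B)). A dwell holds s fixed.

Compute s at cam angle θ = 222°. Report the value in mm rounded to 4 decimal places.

seg 1 [0°–38°] cycloidal, h=12: full span → s += 12 → s = 12.0000
seg 2 [38°–280.9°] cycloidal, h=19: θ=222° here. β=184, B=242.9. 19·(0.7575 − sin(2π·0.7575)/(2π)) = 17.4133 → s = 29.4133

29.4133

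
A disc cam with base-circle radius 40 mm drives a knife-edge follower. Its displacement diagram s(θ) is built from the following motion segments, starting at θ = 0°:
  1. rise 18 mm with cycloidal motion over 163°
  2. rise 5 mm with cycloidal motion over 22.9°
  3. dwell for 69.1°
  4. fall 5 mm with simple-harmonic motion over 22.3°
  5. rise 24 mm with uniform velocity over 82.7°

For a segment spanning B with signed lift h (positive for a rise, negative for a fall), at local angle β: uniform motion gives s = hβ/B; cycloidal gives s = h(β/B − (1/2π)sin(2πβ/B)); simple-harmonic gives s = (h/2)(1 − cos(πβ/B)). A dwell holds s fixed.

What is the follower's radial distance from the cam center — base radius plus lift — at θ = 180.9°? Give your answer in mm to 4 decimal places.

seg 1 [0°–163°] cycloidal, h=18: full span → s += 18 → s = 18.0000
seg 2 [163°–185.9°] cycloidal, h=5: θ=180.9° here. β=17.9, B=22.9. 5·(0.7817 − sin(2π·0.7817)/(2π)) = 4.6884 → s = 22.6884
radial distance = base radius + s = 40 + 22.6884 = 62.6884

62.6884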